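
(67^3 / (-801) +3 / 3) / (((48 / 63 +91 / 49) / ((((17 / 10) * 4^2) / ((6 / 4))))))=-2592.79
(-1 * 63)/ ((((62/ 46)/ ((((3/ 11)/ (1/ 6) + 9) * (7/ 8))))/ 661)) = -784429191/ 2728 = -287547.36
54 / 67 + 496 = 33286 / 67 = 496.81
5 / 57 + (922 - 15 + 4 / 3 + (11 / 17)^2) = 4990439 / 5491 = 908.84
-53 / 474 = -0.11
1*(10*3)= 30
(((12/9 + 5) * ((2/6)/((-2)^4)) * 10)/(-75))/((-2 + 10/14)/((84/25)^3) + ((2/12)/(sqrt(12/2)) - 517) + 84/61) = 2745705538688 * sqrt(6)/1493991690302964794805 + 16990102268407688/497997230100988264935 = 0.00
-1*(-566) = 566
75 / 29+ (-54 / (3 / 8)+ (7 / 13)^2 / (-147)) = -2079236 / 14703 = -141.42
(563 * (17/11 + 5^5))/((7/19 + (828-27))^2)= 1747483314/637535459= 2.74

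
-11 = -11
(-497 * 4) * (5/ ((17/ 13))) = -129220/ 17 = -7601.18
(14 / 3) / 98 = 1 / 21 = 0.05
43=43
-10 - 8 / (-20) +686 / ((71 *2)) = -1693 / 355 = -4.77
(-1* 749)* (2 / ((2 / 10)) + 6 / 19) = -7726.53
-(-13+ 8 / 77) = 993 / 77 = 12.90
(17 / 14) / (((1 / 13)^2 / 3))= 8619 / 14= 615.64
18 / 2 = 9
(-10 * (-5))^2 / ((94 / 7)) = 186.17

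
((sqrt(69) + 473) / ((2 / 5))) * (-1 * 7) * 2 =-16555 - 35 * sqrt(69) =-16845.73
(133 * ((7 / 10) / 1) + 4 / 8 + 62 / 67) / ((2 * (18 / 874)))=6919021 / 3015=2294.87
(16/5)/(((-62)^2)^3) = 1/17750073620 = 0.00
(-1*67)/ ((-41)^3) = 67/ 68921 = 0.00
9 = 9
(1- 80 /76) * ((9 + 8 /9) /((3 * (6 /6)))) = -89 /513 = -0.17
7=7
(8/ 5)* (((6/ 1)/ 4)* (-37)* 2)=-888/ 5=-177.60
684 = 684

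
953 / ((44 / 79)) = 75287 / 44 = 1711.07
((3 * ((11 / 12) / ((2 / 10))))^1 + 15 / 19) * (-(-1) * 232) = 64090 / 19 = 3373.16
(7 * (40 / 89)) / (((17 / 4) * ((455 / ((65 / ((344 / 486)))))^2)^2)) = 17433922005 / 14193740385272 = 0.00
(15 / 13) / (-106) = -15 / 1378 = -0.01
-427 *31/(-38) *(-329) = -4354973/38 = -114604.55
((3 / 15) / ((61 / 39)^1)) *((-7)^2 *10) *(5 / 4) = 9555 / 122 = 78.32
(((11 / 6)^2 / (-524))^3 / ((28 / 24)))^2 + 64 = 3925330960546429824007706257 / 61333296258537916962177024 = 64.00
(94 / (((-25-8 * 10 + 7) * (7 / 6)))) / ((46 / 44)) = -6204 / 7889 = -0.79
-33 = -33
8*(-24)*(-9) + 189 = 1917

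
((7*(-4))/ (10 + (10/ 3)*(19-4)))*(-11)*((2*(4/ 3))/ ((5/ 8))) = 4928/ 225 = 21.90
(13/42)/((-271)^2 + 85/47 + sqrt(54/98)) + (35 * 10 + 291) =374238428494087187/583835298024213 - 28717 * sqrt(3)/1167670596048426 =641.00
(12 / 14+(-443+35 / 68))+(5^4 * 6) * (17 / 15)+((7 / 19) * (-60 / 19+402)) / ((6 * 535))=350116439291 / 91932260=3808.42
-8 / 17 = -0.47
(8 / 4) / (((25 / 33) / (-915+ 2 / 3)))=-2413.84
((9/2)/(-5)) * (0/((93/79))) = 0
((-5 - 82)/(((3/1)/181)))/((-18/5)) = 26245/18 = 1458.06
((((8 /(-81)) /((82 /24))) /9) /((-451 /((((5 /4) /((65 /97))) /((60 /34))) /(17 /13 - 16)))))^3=-286973596736 /2133407883052384528497714068625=-0.00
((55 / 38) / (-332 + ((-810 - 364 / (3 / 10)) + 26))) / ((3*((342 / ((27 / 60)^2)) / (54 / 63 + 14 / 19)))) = -5247 / 26841187520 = -0.00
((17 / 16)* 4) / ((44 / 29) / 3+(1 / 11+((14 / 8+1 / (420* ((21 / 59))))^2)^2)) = 512783415786757500 / 1221002415259667839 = 0.42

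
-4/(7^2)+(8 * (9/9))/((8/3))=2.92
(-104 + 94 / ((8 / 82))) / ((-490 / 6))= -5157 / 490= -10.52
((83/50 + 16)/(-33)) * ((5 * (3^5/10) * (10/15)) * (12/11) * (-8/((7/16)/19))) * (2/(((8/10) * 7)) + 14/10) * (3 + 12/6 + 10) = 64185312384/148225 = 433026.23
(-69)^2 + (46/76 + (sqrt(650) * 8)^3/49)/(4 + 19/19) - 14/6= 2712509/570 + 332800 * sqrt(26)/49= 39390.50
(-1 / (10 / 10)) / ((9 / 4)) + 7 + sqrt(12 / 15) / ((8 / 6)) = 3* sqrt(5) / 10 + 59 / 9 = 7.23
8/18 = 4/9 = 0.44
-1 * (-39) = 39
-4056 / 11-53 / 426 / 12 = -20734855 / 56232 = -368.74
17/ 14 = 1.21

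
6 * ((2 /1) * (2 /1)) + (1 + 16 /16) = 26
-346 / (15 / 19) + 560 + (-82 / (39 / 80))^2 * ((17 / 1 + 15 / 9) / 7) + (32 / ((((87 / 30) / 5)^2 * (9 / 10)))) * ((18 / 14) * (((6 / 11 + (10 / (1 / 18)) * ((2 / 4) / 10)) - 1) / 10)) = 111820494802922 / 1477430955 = 75685.77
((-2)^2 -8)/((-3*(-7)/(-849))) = 1132/7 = 161.71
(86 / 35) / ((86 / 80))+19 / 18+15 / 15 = 4.34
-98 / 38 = -49 / 19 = -2.58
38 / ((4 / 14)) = 133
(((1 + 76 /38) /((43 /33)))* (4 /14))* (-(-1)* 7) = 198 /43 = 4.60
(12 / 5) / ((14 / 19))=3.26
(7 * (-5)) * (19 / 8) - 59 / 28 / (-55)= -255907 / 3080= -83.09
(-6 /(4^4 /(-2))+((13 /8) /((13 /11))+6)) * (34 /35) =1615 /224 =7.21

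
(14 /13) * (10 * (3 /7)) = 60 /13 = 4.62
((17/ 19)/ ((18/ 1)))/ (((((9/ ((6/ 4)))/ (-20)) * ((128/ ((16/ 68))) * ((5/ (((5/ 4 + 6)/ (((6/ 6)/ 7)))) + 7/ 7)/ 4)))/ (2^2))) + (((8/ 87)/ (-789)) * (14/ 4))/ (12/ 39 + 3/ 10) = -704107075/ 137858345334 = -0.01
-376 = -376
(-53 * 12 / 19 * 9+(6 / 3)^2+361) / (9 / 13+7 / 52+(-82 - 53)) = -62972 / 132563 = -0.48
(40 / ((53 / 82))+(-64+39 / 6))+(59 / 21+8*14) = 265331 / 2226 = 119.20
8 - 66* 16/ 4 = -256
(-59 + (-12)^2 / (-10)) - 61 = -672 / 5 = -134.40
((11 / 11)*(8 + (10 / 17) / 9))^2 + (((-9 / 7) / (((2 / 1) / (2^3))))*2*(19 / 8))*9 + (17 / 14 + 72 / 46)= -1145938259 / 7537698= -152.03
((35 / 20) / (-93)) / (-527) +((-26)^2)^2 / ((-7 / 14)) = -179174805881 / 196044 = -913952.00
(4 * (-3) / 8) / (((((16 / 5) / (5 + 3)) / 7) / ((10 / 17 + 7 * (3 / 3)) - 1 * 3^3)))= 17325 / 34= 509.56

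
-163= -163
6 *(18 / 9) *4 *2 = 96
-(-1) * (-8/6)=-4/3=-1.33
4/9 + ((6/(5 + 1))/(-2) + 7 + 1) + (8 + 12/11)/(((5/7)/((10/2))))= 14173/198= 71.58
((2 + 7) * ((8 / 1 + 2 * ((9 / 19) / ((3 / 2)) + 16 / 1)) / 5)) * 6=438.82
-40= -40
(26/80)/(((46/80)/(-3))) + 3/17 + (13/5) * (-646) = -3286588/1955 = -1681.12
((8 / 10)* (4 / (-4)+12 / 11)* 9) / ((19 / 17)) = 612 / 1045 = 0.59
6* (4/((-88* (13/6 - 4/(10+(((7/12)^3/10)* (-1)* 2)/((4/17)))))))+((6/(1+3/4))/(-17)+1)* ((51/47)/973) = -41415702177/268783357997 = -0.15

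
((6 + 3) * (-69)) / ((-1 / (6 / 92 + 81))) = 100683 / 2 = 50341.50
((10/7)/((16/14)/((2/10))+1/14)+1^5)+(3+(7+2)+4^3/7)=12695/567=22.39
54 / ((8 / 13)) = 351 / 4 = 87.75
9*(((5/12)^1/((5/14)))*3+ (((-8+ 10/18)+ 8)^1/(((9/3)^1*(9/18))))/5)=193/6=32.17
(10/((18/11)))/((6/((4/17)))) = 110/459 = 0.24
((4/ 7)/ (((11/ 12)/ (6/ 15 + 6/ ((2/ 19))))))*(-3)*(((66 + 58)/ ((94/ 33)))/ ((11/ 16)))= -6797.02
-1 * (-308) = 308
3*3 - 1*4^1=5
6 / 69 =2 / 23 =0.09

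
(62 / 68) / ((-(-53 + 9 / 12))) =62 / 3553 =0.02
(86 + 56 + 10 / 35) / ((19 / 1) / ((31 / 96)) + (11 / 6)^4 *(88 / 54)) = 270103248 / 146642531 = 1.84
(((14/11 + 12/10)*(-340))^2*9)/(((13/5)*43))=3848647680/67639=56899.83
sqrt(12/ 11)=2*sqrt(33)/ 11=1.04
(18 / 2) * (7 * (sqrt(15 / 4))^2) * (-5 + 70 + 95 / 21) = 16425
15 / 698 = 0.02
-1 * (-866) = 866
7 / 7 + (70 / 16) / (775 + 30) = 185 / 184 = 1.01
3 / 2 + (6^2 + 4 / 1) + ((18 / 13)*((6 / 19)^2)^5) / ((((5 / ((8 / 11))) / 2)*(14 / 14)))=363848161897717721 / 8767424748655430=41.50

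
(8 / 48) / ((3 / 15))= 5 / 6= 0.83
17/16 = 1.06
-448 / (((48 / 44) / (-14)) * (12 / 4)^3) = 17248 / 81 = 212.94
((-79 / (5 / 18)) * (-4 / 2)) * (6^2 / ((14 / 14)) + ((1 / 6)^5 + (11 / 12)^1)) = 4535627 / 216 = 20998.27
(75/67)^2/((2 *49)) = 5625/439922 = 0.01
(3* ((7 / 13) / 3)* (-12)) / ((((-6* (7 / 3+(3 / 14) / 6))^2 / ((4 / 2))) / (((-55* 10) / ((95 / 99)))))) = 358585920 / 9781447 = 36.66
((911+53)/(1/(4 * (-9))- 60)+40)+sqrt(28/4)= sqrt(7)+51736/2161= 26.59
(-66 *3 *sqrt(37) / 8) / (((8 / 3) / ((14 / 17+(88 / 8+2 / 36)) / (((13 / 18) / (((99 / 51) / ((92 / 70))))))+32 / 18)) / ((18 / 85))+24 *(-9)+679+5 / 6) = -12043640169 *sqrt(37) / 225941775902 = -0.32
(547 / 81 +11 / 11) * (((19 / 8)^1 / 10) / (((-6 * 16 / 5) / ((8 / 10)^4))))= -5966 / 151875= -0.04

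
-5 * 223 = -1115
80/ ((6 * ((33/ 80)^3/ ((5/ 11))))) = 102400000/ 1185921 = 86.35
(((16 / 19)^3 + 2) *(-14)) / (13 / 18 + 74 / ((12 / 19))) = -2244564 / 7277399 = -0.31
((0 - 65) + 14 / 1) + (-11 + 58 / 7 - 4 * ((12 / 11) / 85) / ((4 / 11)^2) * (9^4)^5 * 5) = -2808420721042150559423 / 119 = -23600174126404626549.77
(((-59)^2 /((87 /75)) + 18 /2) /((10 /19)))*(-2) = -1658434 /145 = -11437.48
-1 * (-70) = 70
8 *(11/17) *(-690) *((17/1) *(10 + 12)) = -1335840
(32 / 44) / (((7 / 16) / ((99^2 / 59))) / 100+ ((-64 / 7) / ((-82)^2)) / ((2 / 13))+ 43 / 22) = 134200281600 / 359037230171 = 0.37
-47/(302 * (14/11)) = -517/4228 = -0.12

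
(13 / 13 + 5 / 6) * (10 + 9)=34.83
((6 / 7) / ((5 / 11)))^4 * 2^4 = 303595776 / 1500625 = 202.31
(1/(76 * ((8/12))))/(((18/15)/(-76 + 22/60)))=-1.24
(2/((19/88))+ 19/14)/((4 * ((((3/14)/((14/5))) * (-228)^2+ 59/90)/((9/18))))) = 889875/2667218632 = 0.00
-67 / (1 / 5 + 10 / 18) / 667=-3015 / 22678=-0.13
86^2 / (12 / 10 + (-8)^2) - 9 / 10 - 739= -1021137 / 1630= -626.46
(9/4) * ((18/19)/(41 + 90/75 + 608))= 0.00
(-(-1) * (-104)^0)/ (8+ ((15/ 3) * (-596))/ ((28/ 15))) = -7/ 11119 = -0.00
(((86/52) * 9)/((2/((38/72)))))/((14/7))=817/416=1.96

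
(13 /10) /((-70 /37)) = -0.69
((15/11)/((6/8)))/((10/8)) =16/11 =1.45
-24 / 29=-0.83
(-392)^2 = 153664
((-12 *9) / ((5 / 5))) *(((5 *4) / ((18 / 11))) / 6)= -220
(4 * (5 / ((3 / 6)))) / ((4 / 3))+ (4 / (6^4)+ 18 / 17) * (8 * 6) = 80.97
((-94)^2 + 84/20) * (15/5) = 132603/5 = 26520.60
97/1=97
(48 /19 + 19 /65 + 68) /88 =7951 /9880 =0.80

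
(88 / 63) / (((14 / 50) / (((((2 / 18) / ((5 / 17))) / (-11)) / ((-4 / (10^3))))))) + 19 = 245411 / 3969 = 61.83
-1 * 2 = -2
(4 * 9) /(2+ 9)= 36 /11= 3.27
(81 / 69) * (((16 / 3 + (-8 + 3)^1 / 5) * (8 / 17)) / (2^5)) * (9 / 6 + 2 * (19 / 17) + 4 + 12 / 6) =38727 / 53176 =0.73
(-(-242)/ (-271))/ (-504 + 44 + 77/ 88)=1936/ 995383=0.00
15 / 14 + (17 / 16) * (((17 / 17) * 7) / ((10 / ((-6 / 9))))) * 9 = -1899 / 560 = -3.39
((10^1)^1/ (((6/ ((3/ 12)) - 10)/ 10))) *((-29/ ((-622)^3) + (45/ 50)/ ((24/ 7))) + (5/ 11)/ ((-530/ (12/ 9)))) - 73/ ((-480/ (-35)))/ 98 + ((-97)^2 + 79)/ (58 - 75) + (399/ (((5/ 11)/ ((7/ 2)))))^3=207491704899277368260542253/ 7155004066584000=28999522986.76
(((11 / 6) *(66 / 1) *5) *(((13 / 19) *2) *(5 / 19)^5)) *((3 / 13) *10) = 113437500 / 47045881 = 2.41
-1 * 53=-53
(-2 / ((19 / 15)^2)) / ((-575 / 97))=1746 / 8303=0.21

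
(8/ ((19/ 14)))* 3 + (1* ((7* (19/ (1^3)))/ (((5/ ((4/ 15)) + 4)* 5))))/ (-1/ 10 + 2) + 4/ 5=23588/ 1235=19.10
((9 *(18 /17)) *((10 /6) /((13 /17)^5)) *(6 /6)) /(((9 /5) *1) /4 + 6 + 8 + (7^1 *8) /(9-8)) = 451013400 /523151837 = 0.86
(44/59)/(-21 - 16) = -44/2183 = -0.02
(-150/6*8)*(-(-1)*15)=-3000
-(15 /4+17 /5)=-143 /20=-7.15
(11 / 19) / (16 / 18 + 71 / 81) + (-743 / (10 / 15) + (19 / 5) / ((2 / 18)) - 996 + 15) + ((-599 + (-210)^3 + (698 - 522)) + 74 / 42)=-480496822241 / 51870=-9263482.21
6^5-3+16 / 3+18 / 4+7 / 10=116753 / 15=7783.53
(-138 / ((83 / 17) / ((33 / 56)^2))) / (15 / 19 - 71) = 1055241 / 7548352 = 0.14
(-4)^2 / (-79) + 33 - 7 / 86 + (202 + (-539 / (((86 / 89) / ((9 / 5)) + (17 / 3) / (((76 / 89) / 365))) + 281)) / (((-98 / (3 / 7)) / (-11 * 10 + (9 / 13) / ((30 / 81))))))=119372457227443939 / 508786722668770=234.62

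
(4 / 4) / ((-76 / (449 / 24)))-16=-29633 / 1824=-16.25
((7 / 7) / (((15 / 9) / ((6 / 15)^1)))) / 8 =3 / 100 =0.03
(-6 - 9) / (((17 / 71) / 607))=-646455 / 17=-38026.76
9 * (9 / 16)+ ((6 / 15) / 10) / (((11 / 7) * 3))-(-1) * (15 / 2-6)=86737 / 13200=6.57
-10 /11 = -0.91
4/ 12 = 0.33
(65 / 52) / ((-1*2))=-5 / 8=-0.62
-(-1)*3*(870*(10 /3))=8700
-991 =-991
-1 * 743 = -743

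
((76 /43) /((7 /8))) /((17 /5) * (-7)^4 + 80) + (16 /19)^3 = 50837125792 /85094928303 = 0.60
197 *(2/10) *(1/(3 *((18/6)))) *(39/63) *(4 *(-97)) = -1051.50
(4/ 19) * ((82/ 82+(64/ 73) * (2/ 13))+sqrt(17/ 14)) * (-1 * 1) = -4308/ 18031 - 2 * sqrt(238)/ 133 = -0.47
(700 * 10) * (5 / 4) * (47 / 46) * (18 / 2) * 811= 1500856875 / 23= 65254646.74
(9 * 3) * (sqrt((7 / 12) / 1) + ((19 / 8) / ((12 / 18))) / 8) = 1539 / 128 + 9 * sqrt(21) / 2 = 32.65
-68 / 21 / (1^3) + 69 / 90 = -173 / 70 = -2.47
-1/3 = -0.33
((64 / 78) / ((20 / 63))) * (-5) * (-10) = 129.23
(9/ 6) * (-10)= -15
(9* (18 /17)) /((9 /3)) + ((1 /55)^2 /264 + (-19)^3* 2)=-186195187183 /13576200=-13714.82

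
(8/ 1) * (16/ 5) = 128/ 5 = 25.60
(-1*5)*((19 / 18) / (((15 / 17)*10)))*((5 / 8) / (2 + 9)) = -323 / 9504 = -0.03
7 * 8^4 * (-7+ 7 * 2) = 200704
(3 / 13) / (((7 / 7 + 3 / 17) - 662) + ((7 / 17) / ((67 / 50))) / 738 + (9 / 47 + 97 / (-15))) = -296305155 / 856546870049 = -0.00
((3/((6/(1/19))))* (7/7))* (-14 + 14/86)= -595/1634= -0.36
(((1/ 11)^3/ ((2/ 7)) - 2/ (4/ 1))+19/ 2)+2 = 29289/ 2662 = 11.00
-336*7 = -2352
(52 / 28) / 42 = 13 / 294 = 0.04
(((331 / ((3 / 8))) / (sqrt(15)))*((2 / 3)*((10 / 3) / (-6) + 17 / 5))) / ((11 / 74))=50163712*sqrt(15) / 66825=2907.34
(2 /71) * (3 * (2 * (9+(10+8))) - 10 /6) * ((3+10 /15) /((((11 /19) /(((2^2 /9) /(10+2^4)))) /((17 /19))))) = 2516 /5751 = 0.44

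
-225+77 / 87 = -19498 / 87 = -224.11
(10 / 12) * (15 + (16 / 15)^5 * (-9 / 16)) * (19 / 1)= 22801691 / 101250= 225.20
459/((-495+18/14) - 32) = -3213/3680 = -0.87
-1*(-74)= 74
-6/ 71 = -0.08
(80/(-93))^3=-0.64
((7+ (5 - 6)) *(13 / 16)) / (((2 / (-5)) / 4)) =-195 / 4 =-48.75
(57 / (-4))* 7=-99.75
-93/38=-2.45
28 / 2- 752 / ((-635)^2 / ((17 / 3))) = 16922666 / 1209675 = 13.99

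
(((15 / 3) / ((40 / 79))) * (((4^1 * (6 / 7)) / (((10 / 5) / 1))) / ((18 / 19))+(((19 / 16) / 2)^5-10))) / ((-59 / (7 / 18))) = 451829773775 / 855235362816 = 0.53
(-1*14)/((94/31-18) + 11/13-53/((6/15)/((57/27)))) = 101556/2131543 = 0.05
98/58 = 49/29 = 1.69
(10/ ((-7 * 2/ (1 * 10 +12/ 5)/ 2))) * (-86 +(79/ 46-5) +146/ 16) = 65317/ 46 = 1419.93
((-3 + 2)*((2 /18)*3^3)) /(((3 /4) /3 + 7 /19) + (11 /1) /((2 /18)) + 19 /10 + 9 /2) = -380 /13429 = -0.03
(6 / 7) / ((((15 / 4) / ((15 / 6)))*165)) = 4 / 1155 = 0.00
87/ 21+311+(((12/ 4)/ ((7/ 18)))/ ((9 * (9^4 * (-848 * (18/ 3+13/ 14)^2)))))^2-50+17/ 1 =9396439754880539728243/ 33303837105905710428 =282.14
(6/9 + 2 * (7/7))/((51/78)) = 208/51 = 4.08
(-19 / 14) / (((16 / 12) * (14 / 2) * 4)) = -57 / 1568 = -0.04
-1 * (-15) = 15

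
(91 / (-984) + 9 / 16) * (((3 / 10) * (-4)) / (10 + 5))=-37 / 984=-0.04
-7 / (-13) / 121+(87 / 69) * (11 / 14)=504041 / 506506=1.00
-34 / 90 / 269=-17 / 12105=-0.00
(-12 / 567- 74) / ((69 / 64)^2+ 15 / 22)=-630333440 / 15704199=-40.14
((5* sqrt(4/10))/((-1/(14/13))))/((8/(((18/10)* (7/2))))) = -441* sqrt(10)/520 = -2.68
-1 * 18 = -18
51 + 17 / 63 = 3230 / 63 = 51.27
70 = 70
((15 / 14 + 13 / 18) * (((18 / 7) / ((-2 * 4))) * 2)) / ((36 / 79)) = -8927 / 3528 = -2.53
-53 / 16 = -3.31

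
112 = 112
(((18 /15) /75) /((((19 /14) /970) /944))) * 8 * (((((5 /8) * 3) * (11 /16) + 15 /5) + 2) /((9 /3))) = 51598568 /285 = 181047.61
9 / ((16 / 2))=9 / 8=1.12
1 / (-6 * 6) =-1 / 36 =-0.03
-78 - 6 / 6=-79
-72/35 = -2.06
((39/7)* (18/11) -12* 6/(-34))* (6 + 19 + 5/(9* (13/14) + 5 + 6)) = 100662570/354739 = 283.77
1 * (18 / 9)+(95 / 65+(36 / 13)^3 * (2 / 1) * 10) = 940725 / 2197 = 428.19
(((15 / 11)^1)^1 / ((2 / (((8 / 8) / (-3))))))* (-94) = 21.36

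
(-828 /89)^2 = 685584 /7921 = 86.55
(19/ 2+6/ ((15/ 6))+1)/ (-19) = -129/ 190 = -0.68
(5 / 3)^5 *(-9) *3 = -3125 / 9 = -347.22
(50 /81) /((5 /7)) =70 /81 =0.86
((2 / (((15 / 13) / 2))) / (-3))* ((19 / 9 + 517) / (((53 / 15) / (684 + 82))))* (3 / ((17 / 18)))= -372190208 / 901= -413085.69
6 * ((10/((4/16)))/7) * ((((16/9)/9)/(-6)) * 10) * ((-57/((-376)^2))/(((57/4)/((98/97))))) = 0.00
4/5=0.80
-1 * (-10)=10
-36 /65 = -0.55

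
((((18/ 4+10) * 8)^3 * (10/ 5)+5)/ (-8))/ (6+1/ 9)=-28096173/ 440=-63854.94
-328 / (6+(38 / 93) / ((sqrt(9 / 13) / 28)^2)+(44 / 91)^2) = -27724788 / 39639095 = -0.70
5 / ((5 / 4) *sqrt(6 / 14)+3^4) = 15120 / 244919-100 *sqrt(21) / 734757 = 0.06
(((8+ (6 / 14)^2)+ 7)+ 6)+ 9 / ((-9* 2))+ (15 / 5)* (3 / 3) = 2321 / 98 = 23.68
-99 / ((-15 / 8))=264 / 5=52.80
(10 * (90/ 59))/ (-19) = -900/ 1121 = -0.80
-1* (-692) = 692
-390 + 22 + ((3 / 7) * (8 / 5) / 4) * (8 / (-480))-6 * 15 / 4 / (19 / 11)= -1266922 / 3325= -381.03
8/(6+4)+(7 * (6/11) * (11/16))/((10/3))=127/80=1.59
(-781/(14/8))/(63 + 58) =-284/77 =-3.69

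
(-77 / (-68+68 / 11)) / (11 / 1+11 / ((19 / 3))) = 133 / 1360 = 0.10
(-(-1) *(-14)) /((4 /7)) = -24.50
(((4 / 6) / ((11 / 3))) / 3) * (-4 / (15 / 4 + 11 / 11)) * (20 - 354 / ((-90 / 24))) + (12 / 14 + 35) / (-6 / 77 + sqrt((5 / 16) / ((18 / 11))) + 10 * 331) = -31071071576044672 / 5331560356414605 - 2551164 * sqrt(110) / 18707229320753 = -5.83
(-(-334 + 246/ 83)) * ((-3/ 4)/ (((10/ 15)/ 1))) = -61821/ 166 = -372.42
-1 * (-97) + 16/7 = 695/7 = 99.29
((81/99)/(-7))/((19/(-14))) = 18/209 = 0.09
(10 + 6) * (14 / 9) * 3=224 / 3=74.67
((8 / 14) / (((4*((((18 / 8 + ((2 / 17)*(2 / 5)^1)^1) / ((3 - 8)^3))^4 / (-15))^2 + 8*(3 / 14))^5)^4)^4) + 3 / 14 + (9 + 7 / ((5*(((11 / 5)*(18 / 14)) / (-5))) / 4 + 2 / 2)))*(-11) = -364.28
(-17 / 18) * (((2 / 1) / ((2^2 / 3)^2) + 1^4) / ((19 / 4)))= -289 / 684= -0.42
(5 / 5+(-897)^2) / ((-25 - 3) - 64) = -402305 / 46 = -8745.76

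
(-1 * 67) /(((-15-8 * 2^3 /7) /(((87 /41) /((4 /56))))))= 571242 /6929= 82.44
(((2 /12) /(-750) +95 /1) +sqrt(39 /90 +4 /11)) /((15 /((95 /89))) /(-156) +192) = 494 * sqrt(86790) /31285155 +105592253 /213307875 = 0.50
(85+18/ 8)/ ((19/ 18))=3141/ 38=82.66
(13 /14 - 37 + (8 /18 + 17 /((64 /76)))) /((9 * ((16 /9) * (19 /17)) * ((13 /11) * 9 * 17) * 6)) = -171193 /215115264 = -0.00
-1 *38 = -38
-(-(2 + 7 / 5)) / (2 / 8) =68 / 5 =13.60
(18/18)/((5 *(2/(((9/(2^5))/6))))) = 3/640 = 0.00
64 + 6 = 70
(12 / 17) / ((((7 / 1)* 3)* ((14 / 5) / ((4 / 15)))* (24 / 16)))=0.00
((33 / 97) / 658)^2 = 1089 / 4073758276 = 0.00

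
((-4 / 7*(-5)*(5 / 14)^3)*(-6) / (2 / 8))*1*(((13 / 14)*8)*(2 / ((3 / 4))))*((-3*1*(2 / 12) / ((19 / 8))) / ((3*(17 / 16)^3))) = 17039360000 / 4706649087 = 3.62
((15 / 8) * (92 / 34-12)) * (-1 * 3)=3555 / 68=52.28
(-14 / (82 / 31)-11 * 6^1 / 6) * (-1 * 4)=2672 / 41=65.17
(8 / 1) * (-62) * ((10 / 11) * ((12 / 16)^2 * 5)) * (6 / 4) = -20925 / 11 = -1902.27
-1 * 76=-76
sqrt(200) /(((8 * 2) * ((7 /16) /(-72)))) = -720 * sqrt(2) /7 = -145.46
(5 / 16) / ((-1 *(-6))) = 5 / 96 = 0.05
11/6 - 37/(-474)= 151/79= 1.91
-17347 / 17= -1020.41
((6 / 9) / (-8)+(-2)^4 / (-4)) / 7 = -7 / 12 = -0.58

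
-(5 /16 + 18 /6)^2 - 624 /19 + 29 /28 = -1456541 /34048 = -42.78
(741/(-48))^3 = -15069223/4096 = -3679.01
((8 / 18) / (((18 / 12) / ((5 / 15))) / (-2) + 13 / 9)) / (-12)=4 / 87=0.05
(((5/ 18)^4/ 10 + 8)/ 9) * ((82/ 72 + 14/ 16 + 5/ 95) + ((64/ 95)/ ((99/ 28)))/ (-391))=102095160222559/ 55588898661120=1.84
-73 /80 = -0.91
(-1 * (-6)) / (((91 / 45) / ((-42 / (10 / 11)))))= -1782 / 13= -137.08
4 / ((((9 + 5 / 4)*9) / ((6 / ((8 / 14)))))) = 56 / 123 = 0.46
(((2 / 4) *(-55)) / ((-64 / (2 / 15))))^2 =121 / 36864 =0.00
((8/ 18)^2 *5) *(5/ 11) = 400/ 891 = 0.45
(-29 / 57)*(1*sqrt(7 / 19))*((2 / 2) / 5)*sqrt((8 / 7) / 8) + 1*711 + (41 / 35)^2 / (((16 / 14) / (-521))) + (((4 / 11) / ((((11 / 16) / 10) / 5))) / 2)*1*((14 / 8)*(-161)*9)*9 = -51106248521 / 169400 - 29*sqrt(19) / 5415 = -301689.80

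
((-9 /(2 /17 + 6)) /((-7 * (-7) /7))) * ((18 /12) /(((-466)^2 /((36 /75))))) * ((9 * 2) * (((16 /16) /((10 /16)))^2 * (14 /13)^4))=-544102272 /12598203548125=-0.00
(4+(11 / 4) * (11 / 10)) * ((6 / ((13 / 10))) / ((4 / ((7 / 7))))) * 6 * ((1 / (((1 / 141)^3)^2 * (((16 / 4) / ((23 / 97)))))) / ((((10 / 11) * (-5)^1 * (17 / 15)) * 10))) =-15083609526235022751 / 34299200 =-439765636698.09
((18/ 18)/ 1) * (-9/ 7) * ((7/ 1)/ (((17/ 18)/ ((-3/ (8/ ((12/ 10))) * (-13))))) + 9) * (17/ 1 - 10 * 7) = 4245777/ 1190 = 3567.88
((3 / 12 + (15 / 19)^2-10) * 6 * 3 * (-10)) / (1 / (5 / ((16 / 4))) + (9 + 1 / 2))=5930550 / 37183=159.50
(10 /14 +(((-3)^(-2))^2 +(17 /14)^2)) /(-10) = -6989 /31752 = -0.22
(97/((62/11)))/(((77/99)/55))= 528165/434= 1216.97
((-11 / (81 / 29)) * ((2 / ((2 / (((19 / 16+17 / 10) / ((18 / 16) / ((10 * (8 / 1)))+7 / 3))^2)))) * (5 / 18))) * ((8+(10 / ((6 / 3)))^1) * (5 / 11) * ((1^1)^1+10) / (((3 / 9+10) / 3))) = -19670050400 / 629704519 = -31.24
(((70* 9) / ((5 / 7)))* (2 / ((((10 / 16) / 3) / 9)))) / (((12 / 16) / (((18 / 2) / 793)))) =1153.16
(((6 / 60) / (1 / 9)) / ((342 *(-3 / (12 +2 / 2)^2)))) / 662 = -169 / 754680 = -0.00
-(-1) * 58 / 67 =58 / 67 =0.87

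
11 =11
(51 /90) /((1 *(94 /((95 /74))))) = 323 /41736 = 0.01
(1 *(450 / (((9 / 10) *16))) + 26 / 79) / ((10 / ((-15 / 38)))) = -29937 / 24016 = -1.25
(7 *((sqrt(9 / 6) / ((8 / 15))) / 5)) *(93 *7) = 2092.94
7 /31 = 0.23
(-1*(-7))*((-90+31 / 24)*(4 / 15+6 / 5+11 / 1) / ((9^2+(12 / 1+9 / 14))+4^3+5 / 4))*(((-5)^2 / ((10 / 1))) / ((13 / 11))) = -214588297 / 2082132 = -103.06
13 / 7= 1.86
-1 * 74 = -74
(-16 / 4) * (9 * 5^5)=-112500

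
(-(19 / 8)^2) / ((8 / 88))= -3971 / 64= -62.05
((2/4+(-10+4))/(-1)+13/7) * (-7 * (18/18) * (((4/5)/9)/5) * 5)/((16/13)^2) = -17407/5760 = -3.02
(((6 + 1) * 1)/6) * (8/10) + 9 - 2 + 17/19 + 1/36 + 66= 256007/3420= 74.86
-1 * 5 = -5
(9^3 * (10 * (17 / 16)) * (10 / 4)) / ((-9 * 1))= -34425 / 16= -2151.56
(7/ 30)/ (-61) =-7/ 1830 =-0.00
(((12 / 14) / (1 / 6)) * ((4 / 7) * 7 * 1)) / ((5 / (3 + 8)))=1584 / 35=45.26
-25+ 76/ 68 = -23.88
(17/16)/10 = 17/160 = 0.11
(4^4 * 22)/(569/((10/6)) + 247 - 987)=-28160/1993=-14.13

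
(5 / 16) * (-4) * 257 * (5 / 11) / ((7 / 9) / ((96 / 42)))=-231300 / 539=-429.13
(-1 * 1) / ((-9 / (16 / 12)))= 4 / 27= 0.15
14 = 14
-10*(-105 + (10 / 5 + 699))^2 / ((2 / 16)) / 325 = -5683456 / 65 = -87437.78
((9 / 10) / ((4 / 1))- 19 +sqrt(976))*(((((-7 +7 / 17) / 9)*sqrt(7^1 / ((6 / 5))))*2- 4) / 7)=(751- 160*sqrt(61))*(28*sqrt(210) +459) / 32130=-13.42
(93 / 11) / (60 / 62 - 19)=-2883 / 6149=-0.47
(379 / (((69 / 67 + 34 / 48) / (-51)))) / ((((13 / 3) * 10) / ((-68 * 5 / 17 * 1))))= 5132.41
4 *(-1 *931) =-3724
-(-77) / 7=11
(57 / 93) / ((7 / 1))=19 / 217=0.09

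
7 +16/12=25/3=8.33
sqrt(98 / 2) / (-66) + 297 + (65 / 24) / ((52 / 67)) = 105735 / 352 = 300.38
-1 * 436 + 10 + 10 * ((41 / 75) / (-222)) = -709331 / 1665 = -426.02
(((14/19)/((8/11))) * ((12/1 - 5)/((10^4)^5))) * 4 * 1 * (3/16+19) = 165473/30400000000000000000000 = 0.00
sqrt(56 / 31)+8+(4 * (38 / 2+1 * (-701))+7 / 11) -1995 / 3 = -37228 / 11+2 * sqrt(434) / 31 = -3383.02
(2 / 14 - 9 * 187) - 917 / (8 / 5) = -126335 / 56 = -2255.98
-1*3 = -3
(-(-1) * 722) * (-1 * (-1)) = 722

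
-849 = -849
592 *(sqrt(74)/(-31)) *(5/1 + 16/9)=-36112 *sqrt(74)/279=-1113.43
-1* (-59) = 59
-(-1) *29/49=0.59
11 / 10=1.10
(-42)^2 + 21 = 1785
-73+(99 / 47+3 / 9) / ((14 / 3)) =-23845 / 329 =-72.48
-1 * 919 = -919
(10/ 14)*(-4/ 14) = -10/ 49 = -0.20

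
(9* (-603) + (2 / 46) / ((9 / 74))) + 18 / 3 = -1122073 / 207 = -5420.64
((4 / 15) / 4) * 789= 52.60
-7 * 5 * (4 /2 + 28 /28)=-105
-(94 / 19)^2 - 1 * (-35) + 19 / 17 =71442 / 6137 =11.64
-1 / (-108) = 1 / 108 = 0.01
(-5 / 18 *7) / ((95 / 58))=-203 / 171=-1.19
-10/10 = -1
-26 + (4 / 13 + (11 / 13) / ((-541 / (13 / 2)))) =-361531 / 14066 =-25.70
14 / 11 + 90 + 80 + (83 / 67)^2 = 8533055 / 49379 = 172.81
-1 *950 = -950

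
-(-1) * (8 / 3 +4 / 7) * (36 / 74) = 1.58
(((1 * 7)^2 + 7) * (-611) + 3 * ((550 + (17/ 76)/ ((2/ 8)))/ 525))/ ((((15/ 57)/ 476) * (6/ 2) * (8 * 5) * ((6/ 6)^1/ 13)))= -25140458993/ 3750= -6704122.40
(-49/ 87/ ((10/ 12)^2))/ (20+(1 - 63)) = 14/ 725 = 0.02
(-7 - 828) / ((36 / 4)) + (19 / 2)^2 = -91 / 36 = -2.53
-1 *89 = -89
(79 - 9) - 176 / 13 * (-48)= 9358 / 13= 719.85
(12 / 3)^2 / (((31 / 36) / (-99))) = -57024 / 31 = -1839.48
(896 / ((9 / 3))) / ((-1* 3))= -896 / 9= -99.56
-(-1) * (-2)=-2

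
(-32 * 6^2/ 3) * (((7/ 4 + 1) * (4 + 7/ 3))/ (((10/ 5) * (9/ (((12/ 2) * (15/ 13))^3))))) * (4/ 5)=-216691200/ 2197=-98630.50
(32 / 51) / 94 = 16 / 2397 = 0.01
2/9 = 0.22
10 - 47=-37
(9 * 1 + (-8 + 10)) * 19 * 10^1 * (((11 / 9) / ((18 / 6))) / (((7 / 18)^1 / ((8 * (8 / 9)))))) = 2942720 / 189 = 15569.95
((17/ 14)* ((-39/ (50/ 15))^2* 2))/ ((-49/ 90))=-2094417/ 3430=-610.62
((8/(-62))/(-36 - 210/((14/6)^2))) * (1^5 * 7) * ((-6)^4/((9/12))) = 18816/899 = 20.93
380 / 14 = 190 / 7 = 27.14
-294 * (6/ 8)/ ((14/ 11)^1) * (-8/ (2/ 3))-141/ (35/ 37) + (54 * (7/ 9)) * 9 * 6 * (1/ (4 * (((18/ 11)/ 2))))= 91803/ 35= 2622.94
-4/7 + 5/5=3/7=0.43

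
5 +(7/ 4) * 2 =17/ 2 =8.50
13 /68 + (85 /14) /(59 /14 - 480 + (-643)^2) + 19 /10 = 164430571 /78630100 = 2.09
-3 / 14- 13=-185 / 14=-13.21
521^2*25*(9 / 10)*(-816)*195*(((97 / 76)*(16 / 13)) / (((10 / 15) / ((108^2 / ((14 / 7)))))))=-253734710738313600 / 19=-13354458459911242.11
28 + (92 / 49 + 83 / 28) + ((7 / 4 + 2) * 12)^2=403337 / 196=2057.84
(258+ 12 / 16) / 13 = 1035 / 52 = 19.90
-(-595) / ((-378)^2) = 85 / 20412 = 0.00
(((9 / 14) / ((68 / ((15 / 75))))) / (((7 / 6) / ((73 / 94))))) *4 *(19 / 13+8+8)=447417 / 5089630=0.09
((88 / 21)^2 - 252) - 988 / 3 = -248624 / 441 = -563.77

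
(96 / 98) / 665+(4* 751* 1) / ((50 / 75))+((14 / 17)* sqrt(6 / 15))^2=42435863426 / 9417065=4506.27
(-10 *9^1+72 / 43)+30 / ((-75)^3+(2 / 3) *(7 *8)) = -4806422244 / 54417059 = -88.33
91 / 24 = 3.79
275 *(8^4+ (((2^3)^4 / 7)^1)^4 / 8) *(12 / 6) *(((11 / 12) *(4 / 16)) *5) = 22173490691264000 / 2401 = 9235106493654.31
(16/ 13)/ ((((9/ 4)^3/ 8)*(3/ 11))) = 90112/ 28431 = 3.17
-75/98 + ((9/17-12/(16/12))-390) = -665127/1666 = -399.24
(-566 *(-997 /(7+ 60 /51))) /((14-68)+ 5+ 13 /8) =-76745072 /52681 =-1456.79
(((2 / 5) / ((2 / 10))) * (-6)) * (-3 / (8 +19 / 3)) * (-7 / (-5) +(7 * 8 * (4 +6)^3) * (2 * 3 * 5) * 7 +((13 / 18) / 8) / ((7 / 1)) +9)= 177811357443 / 6020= 29536770.34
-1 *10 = -10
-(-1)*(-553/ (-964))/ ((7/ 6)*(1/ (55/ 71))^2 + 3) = 5018475/ 43253234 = 0.12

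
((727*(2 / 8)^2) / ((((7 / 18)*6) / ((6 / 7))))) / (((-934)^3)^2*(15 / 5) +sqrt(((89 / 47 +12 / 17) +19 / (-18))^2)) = 47050713 / 5614070574808599675962036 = 0.00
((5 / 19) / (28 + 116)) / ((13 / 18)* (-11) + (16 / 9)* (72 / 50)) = -0.00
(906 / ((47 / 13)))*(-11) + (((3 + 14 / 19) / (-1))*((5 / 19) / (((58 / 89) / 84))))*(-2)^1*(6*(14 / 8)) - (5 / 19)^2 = -2454613 / 25897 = -94.78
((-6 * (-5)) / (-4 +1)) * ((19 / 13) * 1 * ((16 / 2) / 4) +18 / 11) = -6520 / 143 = -45.59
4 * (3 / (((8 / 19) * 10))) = 57 / 20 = 2.85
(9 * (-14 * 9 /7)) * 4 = -648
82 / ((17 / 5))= 410 / 17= 24.12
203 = 203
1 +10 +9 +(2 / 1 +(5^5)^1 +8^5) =35915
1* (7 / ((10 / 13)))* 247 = 22477 / 10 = 2247.70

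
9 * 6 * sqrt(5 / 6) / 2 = 9 * sqrt(30) / 2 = 24.65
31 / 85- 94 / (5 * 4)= -737 / 170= -4.34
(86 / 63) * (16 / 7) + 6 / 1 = 4022 / 441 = 9.12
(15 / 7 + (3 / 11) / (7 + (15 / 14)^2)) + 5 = 882466 / 122969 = 7.18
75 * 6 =450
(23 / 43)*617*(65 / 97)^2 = 59956975 / 404587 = 148.19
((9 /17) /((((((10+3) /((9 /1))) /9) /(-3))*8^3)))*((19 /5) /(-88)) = 41553 /49786880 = 0.00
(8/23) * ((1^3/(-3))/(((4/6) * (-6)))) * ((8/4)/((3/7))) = 28/207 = 0.14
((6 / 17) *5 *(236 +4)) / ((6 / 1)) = 70.59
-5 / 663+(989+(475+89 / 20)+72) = 20426267 / 13260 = 1540.44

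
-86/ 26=-3.31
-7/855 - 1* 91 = -77812/855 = -91.01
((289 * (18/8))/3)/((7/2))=867/14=61.93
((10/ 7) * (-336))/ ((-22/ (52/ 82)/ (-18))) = -112320/ 451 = -249.05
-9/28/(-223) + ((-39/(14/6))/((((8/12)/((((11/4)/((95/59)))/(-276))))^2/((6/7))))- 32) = -854714269840273/26709993766400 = -32.00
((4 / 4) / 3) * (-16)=-16 / 3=-5.33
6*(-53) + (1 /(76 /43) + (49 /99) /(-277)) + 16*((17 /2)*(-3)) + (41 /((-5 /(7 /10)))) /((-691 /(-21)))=-26124629186323 /36003656700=-725.61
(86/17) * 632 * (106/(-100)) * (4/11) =-5761312/4675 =-1232.37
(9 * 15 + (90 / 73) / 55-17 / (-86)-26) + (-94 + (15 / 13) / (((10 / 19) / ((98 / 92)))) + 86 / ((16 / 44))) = 10491644525 / 41296684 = 254.06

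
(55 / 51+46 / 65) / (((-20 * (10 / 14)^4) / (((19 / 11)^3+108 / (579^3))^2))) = -11522096811759639894681627483 / 1264655555073184487454312500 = -9.11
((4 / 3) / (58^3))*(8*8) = 32 / 73167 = 0.00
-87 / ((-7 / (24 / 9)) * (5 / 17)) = 3944 / 35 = 112.69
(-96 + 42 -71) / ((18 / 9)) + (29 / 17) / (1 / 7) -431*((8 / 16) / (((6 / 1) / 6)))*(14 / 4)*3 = -157305 / 68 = -2313.31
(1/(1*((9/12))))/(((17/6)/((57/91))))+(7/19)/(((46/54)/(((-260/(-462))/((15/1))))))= 2312658/7436429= 0.31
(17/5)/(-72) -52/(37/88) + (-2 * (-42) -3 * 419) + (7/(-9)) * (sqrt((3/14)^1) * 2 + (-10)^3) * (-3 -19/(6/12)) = -442032349/13320 + 41 * sqrt(42)/9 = -33156.09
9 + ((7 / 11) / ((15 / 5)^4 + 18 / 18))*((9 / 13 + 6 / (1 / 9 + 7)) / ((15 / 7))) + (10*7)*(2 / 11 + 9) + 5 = 1232135877 / 1876160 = 656.73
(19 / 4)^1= 4.75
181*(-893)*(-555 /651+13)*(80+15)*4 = -161904543440 /217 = -746103886.82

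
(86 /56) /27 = 43 /756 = 0.06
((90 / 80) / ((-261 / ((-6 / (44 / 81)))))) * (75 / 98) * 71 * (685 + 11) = 3881925 / 2156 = 1800.52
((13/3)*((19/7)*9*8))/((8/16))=11856/7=1693.71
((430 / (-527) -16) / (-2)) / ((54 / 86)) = 13.39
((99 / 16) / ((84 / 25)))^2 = 680625 / 200704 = 3.39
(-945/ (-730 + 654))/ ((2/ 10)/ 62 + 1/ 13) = 155.14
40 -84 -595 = -639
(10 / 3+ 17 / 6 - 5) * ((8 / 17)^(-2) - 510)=-226457 / 384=-589.73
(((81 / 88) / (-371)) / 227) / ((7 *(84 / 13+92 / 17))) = -17901 / 136127011328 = -0.00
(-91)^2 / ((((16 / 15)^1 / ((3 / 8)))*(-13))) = -28665 / 128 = -223.95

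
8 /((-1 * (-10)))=4 /5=0.80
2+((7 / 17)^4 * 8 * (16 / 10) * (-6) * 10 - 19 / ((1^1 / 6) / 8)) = -77848078 / 83521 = -932.08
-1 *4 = -4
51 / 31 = 1.65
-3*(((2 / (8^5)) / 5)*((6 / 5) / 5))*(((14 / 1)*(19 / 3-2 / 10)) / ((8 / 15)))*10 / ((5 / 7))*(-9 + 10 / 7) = 76797 / 512000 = 0.15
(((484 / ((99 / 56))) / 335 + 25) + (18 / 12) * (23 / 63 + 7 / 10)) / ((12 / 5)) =2314363 / 202608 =11.42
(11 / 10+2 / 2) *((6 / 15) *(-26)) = -546 / 25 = -21.84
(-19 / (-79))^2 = 361 / 6241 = 0.06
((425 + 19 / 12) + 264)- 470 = 2647 / 12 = 220.58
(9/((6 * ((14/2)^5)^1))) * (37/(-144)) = -37/1613472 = -0.00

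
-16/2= -8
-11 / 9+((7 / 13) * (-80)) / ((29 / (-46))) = 227693 / 3393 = 67.11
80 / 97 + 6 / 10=691 / 485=1.42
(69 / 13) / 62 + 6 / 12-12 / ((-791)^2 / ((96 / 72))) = 147654268 / 252149443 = 0.59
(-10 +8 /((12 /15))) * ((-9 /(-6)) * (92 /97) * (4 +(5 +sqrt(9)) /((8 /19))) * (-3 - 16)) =0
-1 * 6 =-6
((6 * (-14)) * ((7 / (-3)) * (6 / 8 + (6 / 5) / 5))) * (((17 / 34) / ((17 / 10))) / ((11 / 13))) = 5733 / 85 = 67.45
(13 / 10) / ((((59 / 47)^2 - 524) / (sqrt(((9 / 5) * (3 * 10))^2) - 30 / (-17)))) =-13611858 / 98092975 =-0.14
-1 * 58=-58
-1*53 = -53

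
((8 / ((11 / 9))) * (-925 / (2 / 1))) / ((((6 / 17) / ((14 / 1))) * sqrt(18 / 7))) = -220150 * sqrt(14) / 11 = -74884.17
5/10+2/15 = 19/30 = 0.63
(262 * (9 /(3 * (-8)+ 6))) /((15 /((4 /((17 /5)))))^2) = -2096 /2601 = -0.81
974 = 974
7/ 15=0.47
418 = 418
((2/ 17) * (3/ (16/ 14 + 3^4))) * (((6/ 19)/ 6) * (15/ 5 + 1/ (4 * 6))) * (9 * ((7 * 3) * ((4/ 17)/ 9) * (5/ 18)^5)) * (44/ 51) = 4918375/ 1014216648552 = 0.00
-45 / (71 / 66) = -2970 / 71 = -41.83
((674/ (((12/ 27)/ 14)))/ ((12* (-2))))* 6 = -21231/ 4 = -5307.75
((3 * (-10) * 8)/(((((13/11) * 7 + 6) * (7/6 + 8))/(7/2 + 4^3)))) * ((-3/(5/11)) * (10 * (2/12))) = 213840/157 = 1362.04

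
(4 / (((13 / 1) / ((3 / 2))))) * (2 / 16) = 3 / 52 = 0.06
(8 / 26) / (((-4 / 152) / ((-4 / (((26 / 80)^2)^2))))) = 1556480000 / 371293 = 4192.05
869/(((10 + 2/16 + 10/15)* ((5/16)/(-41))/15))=-41044608/259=-158473.39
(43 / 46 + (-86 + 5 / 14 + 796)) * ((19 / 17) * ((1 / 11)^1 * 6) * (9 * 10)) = 1174954680 / 30107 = 39025.96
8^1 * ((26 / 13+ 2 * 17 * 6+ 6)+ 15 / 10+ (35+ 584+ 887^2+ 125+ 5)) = 6301852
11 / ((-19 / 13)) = -143 / 19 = -7.53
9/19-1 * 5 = -86/19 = -4.53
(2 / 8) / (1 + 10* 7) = 0.00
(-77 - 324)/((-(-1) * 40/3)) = -1203/40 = -30.08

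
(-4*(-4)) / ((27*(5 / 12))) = 1.42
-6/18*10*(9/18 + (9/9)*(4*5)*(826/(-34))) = 27505/17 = 1617.94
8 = 8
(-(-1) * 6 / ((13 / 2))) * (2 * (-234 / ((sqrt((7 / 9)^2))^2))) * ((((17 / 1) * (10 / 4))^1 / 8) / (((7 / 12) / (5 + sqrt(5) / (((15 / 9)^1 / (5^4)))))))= -836527500 * sqrt(5) / 343- 11153700 / 343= -5485965.18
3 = 3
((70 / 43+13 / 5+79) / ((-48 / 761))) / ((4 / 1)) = -6808667 / 20640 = -329.88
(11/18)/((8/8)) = 11/18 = 0.61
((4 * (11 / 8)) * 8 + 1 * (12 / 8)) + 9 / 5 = 473 / 10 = 47.30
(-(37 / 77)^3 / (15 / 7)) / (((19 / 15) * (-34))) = 50653 / 42131474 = 0.00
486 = 486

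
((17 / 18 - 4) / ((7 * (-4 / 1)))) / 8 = 55 / 4032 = 0.01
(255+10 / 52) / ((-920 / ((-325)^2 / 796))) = -10781875 / 292928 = -36.81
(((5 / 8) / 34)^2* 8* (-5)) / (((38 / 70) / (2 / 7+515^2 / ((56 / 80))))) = -9433.95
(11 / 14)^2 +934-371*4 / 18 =1503233 / 1764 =852.17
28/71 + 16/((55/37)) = 43572/3905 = 11.16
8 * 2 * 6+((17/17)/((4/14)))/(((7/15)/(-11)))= 13.50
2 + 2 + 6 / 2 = 7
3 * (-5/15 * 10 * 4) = -40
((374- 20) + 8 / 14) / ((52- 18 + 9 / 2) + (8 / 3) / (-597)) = 8890524 / 965237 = 9.21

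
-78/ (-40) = 39/ 20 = 1.95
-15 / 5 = -3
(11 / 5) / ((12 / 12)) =11 / 5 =2.20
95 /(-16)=-95 /16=-5.94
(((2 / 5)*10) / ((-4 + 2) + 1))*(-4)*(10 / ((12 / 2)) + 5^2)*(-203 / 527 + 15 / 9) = 2593280 / 4743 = 546.76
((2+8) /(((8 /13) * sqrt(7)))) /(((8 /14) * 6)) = 65 * sqrt(7) /96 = 1.79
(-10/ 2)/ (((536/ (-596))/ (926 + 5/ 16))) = 11041645/ 2144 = 5150.02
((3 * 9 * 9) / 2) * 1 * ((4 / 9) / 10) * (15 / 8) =81 / 8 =10.12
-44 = -44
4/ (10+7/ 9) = 36/ 97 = 0.37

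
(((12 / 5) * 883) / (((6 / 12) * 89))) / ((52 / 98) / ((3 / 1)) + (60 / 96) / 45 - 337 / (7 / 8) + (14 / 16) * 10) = -0.13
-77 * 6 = -462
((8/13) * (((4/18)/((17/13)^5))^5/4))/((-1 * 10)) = -17369624651979856408691051552/1703748890358804060370013342009623965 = -0.00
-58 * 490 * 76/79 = -2159920/79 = -27340.76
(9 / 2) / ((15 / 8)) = 2.40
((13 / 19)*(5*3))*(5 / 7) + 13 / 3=4654 / 399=11.66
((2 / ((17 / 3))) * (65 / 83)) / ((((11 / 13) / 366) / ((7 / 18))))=721630 / 15521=46.49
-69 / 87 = -23 / 29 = -0.79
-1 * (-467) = 467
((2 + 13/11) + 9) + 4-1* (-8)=266/11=24.18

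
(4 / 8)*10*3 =15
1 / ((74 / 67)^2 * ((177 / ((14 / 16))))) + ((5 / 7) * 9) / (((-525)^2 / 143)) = 0.01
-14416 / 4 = -3604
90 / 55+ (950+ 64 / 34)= 178308 / 187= 953.52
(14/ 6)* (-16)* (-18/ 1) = 672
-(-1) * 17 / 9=17 / 9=1.89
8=8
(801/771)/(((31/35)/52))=485940/7967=60.99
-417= -417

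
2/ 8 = 1/ 4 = 0.25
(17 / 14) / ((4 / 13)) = 221 / 56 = 3.95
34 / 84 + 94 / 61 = 4985 / 2562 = 1.95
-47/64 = -0.73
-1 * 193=-193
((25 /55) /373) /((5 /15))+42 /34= 86418 /69751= 1.24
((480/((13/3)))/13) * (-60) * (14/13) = -1209600/2197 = -550.57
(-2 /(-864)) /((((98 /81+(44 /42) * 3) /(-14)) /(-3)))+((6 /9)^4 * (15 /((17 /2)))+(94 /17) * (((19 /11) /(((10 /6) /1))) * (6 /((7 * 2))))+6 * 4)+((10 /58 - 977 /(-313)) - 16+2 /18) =450723123514799 /31670206333920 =14.23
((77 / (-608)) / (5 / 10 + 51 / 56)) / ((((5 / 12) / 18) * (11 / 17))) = -44982 / 7505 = -5.99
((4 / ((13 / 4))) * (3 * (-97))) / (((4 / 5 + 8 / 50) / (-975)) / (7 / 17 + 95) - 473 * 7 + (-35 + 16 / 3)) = 3540015000 / 33019358227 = 0.11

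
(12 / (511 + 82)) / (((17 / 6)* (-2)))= -36 / 10081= -0.00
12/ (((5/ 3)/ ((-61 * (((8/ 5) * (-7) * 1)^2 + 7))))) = -7270956/ 125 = -58167.65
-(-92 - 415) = 507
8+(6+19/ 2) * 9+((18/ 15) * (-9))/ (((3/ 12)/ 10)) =-569/ 2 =-284.50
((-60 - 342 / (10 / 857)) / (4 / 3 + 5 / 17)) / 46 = -7489197 / 19090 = -392.31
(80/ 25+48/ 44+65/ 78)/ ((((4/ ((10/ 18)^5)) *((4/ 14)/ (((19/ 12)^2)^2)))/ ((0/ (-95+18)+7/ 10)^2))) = 1889696854325/ 2586017415168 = 0.73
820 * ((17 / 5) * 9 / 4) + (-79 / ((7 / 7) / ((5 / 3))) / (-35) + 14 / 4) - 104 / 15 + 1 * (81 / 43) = 18888389 / 3010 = 6275.21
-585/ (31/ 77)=-45045/ 31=-1453.06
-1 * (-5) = 5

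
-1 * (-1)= 1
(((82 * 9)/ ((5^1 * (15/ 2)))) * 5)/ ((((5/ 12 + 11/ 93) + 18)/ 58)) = 10615392/ 34475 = 307.92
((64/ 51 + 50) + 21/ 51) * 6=310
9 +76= 85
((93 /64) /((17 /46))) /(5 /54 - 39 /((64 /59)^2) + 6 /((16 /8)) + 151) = 7392384 /227390555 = 0.03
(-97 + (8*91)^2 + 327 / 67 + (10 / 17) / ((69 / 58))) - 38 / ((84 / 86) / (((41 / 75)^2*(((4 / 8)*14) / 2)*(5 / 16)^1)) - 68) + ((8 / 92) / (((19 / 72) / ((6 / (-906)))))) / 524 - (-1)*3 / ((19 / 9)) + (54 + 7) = 36780020293657701231725 / 69402107496393078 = 529955.38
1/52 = 0.02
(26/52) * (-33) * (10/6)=-55/2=-27.50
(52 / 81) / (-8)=-13 / 162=-0.08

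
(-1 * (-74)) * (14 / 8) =259 / 2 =129.50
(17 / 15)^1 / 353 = 17 / 5295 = 0.00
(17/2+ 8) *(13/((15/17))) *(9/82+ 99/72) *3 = 3551691/3280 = 1082.83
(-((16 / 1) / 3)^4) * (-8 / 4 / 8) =16384 / 81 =202.27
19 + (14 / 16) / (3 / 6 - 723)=109813 / 5780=19.00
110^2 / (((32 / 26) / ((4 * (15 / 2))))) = 589875 / 2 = 294937.50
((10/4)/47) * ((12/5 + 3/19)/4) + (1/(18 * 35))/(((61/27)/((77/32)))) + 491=8559420149/17431360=491.04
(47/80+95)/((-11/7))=-53529/880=-60.83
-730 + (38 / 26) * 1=-728.54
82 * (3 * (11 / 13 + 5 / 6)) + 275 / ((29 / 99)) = 509684 / 377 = 1351.95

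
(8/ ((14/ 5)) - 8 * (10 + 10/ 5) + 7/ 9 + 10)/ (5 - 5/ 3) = -5189/ 210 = -24.71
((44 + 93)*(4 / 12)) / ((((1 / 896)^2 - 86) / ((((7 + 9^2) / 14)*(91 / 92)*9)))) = -47183904768 / 1587970025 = -29.71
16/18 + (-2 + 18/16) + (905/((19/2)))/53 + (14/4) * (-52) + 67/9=-4174883/24168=-172.74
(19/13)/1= 19/13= 1.46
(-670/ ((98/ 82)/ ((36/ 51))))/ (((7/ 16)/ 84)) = -63290880/ 833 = -75979.45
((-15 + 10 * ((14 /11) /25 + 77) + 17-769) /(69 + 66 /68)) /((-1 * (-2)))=3281 /130845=0.03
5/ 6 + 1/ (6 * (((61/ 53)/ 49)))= 1451/ 183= 7.93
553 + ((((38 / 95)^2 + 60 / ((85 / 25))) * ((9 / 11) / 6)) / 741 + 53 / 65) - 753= -20909061 / 104975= -199.18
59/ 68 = 0.87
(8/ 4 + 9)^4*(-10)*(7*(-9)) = 9223830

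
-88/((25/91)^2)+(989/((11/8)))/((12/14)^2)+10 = -10949072/61875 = -176.95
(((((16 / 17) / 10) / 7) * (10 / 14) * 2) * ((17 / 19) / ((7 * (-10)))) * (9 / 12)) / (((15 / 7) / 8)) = -16 / 23275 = -0.00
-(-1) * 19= 19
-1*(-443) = 443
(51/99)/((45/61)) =1037/1485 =0.70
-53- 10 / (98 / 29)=-2742 / 49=-55.96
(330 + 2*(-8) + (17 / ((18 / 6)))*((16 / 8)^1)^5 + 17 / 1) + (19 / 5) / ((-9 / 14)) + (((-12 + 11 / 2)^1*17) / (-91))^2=4479649 / 8820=507.90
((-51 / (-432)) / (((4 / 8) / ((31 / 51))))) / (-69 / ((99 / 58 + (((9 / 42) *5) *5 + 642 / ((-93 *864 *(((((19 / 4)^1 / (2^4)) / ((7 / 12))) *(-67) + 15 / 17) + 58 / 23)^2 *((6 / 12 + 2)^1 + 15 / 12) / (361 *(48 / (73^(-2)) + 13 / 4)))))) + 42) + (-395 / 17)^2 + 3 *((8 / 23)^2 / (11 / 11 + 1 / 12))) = 5665914977869146279141909449 / 21343957327519043918028002503443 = 0.00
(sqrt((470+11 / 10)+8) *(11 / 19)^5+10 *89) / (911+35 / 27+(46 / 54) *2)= 161051 *sqrt(47910) / 22631544860+445 / 457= 0.98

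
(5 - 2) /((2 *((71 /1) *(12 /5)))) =5 /568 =0.01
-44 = -44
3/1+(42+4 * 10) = 85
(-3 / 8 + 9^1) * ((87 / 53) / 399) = 2001 / 56392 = 0.04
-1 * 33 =-33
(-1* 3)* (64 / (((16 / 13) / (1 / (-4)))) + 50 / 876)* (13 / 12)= 73697 / 1752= 42.06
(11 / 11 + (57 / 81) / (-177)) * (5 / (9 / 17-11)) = -202300 / 425331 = -0.48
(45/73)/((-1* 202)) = -45/14746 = -0.00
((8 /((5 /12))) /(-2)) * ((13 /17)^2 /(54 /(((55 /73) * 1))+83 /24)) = -2141568 /28660997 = -0.07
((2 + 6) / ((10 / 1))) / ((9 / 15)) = 4 / 3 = 1.33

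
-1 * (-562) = 562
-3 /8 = -0.38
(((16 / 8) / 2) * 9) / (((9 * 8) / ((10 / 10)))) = 0.12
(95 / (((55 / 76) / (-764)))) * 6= -601754.18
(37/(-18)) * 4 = -74/9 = -8.22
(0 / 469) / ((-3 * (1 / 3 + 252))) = 0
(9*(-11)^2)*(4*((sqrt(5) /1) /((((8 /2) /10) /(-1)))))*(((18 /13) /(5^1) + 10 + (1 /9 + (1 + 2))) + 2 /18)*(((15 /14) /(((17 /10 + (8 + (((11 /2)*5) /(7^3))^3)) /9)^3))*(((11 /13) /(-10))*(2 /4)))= 11899.94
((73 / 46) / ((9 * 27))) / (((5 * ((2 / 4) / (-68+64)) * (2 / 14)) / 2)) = -4088 / 27945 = -0.15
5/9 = 0.56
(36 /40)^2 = 81 /100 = 0.81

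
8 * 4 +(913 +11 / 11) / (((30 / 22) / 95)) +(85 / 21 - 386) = 1329833 / 21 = 63325.38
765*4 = 3060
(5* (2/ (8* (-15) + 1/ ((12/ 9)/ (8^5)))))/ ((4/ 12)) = 5/ 4076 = 0.00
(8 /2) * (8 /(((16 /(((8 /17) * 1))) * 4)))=4 /17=0.24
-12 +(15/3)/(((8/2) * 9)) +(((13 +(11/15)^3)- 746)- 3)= -10090801/13500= -747.47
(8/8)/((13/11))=11/13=0.85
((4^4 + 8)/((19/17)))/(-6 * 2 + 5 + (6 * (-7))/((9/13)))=-13464/3857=-3.49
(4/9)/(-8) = -1/18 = -0.06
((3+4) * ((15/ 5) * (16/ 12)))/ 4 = 7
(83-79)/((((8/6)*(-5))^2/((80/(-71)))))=-36/355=-0.10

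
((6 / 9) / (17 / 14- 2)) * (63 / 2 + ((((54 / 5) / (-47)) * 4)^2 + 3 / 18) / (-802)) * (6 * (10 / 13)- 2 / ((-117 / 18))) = -3750010830272 / 28500904575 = -131.58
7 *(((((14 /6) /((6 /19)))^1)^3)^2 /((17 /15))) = 193721529881915 /192735936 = 1005113.70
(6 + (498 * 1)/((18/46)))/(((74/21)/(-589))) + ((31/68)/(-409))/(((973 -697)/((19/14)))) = -849828469726945/3976226016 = -213727.41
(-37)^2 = 1369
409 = 409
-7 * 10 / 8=-35 / 4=-8.75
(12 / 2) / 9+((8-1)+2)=29 / 3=9.67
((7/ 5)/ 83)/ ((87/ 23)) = 161/ 36105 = 0.00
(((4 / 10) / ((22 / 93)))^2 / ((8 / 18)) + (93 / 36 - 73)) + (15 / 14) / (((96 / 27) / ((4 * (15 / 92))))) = -5964645877 / 93508800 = -63.79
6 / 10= 3 / 5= 0.60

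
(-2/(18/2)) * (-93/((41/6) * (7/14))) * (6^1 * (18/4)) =6696/41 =163.32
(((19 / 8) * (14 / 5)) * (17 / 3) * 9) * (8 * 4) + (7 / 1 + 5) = 10864.80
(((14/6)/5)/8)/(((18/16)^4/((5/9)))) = 3584/177147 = 0.02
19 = 19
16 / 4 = 4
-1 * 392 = -392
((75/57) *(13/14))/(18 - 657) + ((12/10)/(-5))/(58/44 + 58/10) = -292703/8215410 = -0.04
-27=-27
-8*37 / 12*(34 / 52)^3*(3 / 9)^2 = -181781 / 237276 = -0.77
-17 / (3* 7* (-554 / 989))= 16813 / 11634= 1.45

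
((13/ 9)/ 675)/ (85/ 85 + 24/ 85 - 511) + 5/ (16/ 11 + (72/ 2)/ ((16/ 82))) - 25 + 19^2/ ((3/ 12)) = 305594107766399/ 215354699190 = 1419.03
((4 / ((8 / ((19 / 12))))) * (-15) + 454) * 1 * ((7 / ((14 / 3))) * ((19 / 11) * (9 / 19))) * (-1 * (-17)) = 1623483 / 176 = 9224.34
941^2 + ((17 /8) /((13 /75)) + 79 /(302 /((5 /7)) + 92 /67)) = 6542996078831 /7389096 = 885493.45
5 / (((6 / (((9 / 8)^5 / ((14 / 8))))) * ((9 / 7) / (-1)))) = -10935 / 16384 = -0.67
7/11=0.64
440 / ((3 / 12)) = 1760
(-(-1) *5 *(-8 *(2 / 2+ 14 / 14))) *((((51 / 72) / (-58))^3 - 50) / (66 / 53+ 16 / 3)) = 35738276117945 / 58777099776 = 608.03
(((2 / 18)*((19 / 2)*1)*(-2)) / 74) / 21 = -19 / 13986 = -0.00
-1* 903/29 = -903/29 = -31.14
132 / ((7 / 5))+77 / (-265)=174361 / 1855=94.00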